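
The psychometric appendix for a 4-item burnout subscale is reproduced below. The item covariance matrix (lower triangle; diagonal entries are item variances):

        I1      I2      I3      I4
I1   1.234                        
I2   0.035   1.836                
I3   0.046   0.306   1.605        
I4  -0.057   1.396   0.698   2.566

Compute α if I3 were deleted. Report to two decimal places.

α = 0.49

Remaining items: I1, I2, I4 (k = 3).
Σσ²ᵢ = 1.234 + 1.836 + 2.566 = 5.636
σ²_total = 5.636 + 2 × 1.374 = 8.384
α (item deleted) = (3/2)·(1 − 5.636/8.384) = 0.49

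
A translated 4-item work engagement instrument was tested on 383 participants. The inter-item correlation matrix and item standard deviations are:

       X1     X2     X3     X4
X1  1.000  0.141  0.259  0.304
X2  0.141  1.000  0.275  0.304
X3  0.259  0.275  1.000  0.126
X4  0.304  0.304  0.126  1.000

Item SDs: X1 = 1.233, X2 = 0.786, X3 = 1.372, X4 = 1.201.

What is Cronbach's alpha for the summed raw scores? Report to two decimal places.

α = 0.53

Σσ²ᵢ = 1.233² + 0.786² + 1.372² + 1.201² = 5.4629
Covariances σ_ij = r_ij · s_i · s_j:
  σ(X1,X2) = 0.141 × 1.233 × 0.786 = 0.1366
  σ(X1,X3) = 0.259 × 1.233 × 1.372 = 0.4381
  σ(X1,X4) = 0.304 × 1.233 × 1.201 = 0.4502
  σ(X2,X3) = 0.275 × 0.786 × 1.372 = 0.2966
  σ(X2,X4) = 0.304 × 0.786 × 1.201 = 0.2870
  σ(X3,X4) = 0.126 × 1.372 × 1.201 = 0.2076
σ²_T = Σσ²ᵢ + 2·Σσ_ij = 5.4629 + 2 × 1.8161 = 9.0951
α = (4/3)·(1 − 5.4629/9.0951) = 0.53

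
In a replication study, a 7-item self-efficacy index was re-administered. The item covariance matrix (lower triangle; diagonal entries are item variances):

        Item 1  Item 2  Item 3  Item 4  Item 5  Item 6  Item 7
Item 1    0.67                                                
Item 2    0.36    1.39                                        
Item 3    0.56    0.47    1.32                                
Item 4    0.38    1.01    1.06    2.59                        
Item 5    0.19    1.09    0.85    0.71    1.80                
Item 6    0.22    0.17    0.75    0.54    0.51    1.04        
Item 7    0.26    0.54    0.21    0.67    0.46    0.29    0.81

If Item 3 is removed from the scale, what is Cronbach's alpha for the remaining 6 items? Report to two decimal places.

Cronbach's alpha = 0.77

Remaining items: Item 1, Item 2, Item 4, Item 5, Item 6, Item 7 (k = 6).
sum of item variances = 0.67 + 1.39 + 2.59 + 1.80 + 1.04 + 0.81 = 8.30
σ²_T = 8.30 + 2 × 7.40 = 23.10
α (item deleted) = (6/5)·(1 − 8.30/23.10) = 0.77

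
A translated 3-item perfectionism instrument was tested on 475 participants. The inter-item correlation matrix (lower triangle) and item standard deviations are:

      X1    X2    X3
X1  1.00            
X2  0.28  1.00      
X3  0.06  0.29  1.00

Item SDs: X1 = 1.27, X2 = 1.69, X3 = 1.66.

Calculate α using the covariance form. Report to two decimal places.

Σσ²ᵢ = 1.27² + 1.69² + 1.66² = 7.2246
Covariances σ_ij = r_ij · s_i · s_j:
  σ(X1,X2) = 0.28 × 1.27 × 1.69 = 0.6010
  σ(X1,X3) = 0.06 × 1.27 × 1.66 = 0.1265
  σ(X2,X3) = 0.29 × 1.69 × 1.66 = 0.8136
σ²_T = Σσ²ᵢ + 2·Σσ_ij = 7.2246 + 2 × 1.5411 = 10.3068
α = (3/2)·(1 − 7.2246/10.3068) = 0.45

α = 0.45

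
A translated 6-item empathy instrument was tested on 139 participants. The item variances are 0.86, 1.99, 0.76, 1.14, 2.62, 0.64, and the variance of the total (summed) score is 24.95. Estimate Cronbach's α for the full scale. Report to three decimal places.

α = 0.815

Σσ²ᵢ = 0.86 + 1.99 + 0.76 + 1.14 + 2.62 + 0.64 = 8.01
α = (k/(k−1))·(1 − Σσ²ᵢ/σ²_total) = (6/5)·(1 − 8.01/24.95) = 0.815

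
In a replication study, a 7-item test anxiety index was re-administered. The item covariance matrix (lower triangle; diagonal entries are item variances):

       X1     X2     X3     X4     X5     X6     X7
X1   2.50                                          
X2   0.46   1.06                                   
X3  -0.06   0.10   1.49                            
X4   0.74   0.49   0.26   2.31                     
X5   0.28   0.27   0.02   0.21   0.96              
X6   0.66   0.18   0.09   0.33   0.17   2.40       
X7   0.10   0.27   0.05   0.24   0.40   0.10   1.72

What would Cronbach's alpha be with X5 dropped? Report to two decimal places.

Cronbach's alpha = 0.49

Remaining items: X1, X2, X3, X4, X6, X7 (k = 6).
Σσ²ᵢ = 2.50 + 1.06 + 1.49 + 2.31 + 2.40 + 1.72 = 11.48
Var(T) = 11.48 + 2 × 4.01 = 19.50
α (item deleted) = (6/5)·(1 − 11.48/19.50) = 0.49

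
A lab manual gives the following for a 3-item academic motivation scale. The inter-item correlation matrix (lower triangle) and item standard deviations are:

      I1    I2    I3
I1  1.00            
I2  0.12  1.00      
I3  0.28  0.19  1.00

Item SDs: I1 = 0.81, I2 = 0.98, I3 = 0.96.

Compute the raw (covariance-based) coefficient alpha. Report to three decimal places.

α = 0.419

Σσ²ᵢ = 0.81² + 0.98² + 0.96² = 2.5381
Covariances σ_ij = r_ij · s_i · s_j:
  σ(I1,I2) = 0.12 × 0.81 × 0.98 = 0.0953
  σ(I1,I3) = 0.28 × 0.81 × 0.96 = 0.2177
  σ(I2,I3) = 0.19 × 0.98 × 0.96 = 0.1788
σ²_T = Σσ²ᵢ + 2·Σσ_ij = 2.5381 + 2 × 0.4918 = 3.5217
α = (3/2)·(1 − 2.5381/3.5217) = 0.419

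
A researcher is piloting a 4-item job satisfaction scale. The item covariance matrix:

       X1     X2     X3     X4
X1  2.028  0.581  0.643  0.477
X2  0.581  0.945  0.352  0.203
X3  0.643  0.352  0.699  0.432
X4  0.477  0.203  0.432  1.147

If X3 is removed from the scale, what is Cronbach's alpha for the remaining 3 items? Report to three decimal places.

Remaining items: X1, X2, X4 (k = 3).
ΣVar(i) = 2.028 + 0.945 + 1.147 = 4.120
σ²_T = 4.120 + 2 × 1.261 = 6.642
α (item deleted) = (3/2)·(1 − 4.120/6.642) = 0.570

α = 0.570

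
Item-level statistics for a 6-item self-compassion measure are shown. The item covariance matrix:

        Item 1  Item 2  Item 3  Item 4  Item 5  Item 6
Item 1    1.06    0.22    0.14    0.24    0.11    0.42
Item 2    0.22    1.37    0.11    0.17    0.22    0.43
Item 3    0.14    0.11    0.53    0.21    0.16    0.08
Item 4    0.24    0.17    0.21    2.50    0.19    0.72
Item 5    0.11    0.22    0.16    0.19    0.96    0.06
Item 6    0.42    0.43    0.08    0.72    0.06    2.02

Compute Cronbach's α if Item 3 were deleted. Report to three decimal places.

Remaining items: Item 1, Item 2, Item 4, Item 5, Item 6 (k = 5).
Σσᵢ² = 1.06 + 1.37 + 2.50 + 0.96 + 2.02 = 7.91
σ²_total = 7.91 + 2 × 2.78 = 13.47
α (item deleted) = (5/4)·(1 − 7.91/13.47) = 0.516

Cronbach's α = 0.516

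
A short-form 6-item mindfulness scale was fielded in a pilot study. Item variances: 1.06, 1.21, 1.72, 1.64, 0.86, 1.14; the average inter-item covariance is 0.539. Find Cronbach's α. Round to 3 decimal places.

sum of item variances = 1.06 + 1.21 + 1.72 + 1.64 + 0.86 + 1.14 = 7.63
Sum of the 15 distinct covariances = 15 × 0.539 = 8.085
Var(T) = sum of item variances + 2·Σcov = 7.63 + 2 × 8.085 = 23.800
α = (6/5)·(1 − 7.63/23.800) = 0.815

α = 0.815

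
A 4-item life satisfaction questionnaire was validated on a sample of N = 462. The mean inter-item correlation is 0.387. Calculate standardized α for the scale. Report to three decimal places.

Standardized α = k·r̄ / (1 + (k−1)·r̄) = 4 × 0.387 / (1 + 3 × 0.387)
  = 1.5480 / 2.1610 = 0.716

α = 0.716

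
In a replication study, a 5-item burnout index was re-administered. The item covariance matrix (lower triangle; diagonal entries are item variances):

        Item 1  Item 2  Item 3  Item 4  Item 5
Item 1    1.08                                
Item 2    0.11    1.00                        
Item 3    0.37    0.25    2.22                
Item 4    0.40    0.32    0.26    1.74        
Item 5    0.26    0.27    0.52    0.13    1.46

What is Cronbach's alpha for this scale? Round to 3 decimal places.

Σσ²ᵢ = 1.08 + 1.00 + 2.22 + 1.74 + 1.46 = 7.50
Sum of the distinct covariances = 2.89
Var(T) = 7.50 + 2 × 2.89 = 13.28
α = (k/(k−1))·(1 − Σσ²ᵢ/Var(T)) = (5/4)·(1 − 7.50/13.28) = 0.544

Cronbach's alpha = 0.544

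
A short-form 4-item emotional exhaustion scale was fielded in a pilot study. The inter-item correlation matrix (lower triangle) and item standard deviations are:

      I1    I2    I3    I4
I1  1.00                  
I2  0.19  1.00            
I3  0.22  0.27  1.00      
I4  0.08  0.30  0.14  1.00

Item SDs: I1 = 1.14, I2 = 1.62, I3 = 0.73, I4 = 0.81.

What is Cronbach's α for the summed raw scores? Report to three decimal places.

Σσ²ᵢ = 1.14² + 1.62² + 0.73² + 0.81² = 5.1130
Covariances σ_ij = r_ij · s_i · s_j:
  σ(I1,I2) = 0.19 × 1.14 × 1.62 = 0.3509
  σ(I1,I3) = 0.22 × 1.14 × 0.73 = 0.1831
  σ(I1,I4) = 0.08 × 1.14 × 0.81 = 0.0739
  σ(I2,I3) = 0.27 × 1.62 × 0.73 = 0.3193
  σ(I2,I4) = 0.30 × 1.62 × 0.81 = 0.3937
  σ(I3,I4) = 0.14 × 0.73 × 0.81 = 0.0828
σ²_T = Σσ²ᵢ + 2·Σσ_ij = 5.1130 + 2 × 1.4037 = 7.9204
α = (4/3)·(1 − 5.1130/7.9204) = 0.473

Cronbach's α = 0.473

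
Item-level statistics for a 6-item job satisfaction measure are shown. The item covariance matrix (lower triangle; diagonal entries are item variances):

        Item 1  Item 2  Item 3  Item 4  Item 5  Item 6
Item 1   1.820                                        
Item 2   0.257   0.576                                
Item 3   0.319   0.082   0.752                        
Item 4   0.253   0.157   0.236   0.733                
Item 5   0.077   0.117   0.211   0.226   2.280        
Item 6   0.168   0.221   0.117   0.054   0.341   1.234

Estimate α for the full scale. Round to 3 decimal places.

Σσᵢ² = 1.820 + 0.576 + 0.752 + 0.733 + 2.280 + 1.234 = 7.395
Sum of off-diagonal covariances = 2.836
total variance = 7.395 + 2 × 2.836 = 13.067
α = (k/(k−1))·(1 − Σσᵢ²/total variance) = (6/5)·(1 − 7.395/13.067) = 0.521

α = 0.521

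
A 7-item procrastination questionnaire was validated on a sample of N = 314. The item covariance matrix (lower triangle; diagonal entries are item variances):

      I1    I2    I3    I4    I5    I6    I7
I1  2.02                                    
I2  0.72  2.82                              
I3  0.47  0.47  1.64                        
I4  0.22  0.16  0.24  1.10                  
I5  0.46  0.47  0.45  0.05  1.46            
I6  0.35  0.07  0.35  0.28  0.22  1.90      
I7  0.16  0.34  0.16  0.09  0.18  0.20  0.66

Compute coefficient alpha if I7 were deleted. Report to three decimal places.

coefficient alpha = 0.572

Remaining items: I1, I2, I3, I4, I5, I6 (k = 6).
Σσᵢ² = 2.02 + 2.82 + 1.64 + 1.10 + 1.46 + 1.90 = 10.94
total variance = 10.94 + 2 × 4.98 = 20.90
α (item deleted) = (6/5)·(1 − 10.94/20.90) = 0.572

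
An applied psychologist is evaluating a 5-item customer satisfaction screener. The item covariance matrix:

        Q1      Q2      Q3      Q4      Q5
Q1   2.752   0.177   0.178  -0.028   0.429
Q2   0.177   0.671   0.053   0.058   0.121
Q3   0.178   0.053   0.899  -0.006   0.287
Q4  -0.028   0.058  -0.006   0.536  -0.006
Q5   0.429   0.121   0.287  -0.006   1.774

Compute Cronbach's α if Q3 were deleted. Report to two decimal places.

Remaining items: Q1, Q2, Q4, Q5 (k = 4).
Σσ²ᵢ = 2.752 + 0.671 + 0.536 + 1.774 = 5.733
Var(T) = 5.733 + 2 × 0.751 = 7.235
α (item deleted) = (4/3)·(1 − 5.733/7.235) = 0.28

Cronbach's α = 0.28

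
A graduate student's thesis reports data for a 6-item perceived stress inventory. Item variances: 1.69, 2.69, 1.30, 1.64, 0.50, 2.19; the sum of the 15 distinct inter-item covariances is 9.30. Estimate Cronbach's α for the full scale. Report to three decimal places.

ΣVar(i) = 1.69 + 2.69 + 1.30 + 1.64 + 0.50 + 2.19 = 10.01
Sum of distinct covariances = 9.30
σ²_T = ΣVar(i) + 2·Σcov = 10.01 + 2 × 9.30 = 28.61
α = (6/5)·(1 − 10.01/28.61) = 0.780

Cronbach's α = 0.780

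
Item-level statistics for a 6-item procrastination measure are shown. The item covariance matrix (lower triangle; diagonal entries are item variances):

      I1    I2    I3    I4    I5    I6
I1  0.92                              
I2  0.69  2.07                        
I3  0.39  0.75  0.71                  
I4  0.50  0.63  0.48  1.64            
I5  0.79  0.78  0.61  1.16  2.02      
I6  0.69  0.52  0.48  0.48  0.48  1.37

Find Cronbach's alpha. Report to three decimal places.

Σσ²ᵢ = 0.92 + 2.07 + 0.71 + 1.64 + 2.02 + 1.37 = 8.73
Sum of off-diagonal covariances = 9.43
total variance = 8.73 + 2 × 9.43 = 27.59
α = (k/(k−1))·(1 − Σσ²ᵢ/total variance) = (6/5)·(1 − 8.73/27.59) = 0.820

α = 0.820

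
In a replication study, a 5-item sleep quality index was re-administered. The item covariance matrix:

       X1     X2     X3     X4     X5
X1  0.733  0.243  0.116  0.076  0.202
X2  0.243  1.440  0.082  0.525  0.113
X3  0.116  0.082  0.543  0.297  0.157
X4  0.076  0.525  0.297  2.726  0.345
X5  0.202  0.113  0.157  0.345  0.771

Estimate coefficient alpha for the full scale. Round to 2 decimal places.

α = 0.51

sum of item variances = 0.733 + 1.440 + 0.543 + 2.726 + 0.771 = 6.213
Σ_{i<j} σ_ij = 2.156
Var(T) = 6.213 + 2 × 2.156 = 10.525
α = (k/(k−1))·(1 − sum of item variances/Var(T)) = (5/4)·(1 − 6.213/10.525) = 0.51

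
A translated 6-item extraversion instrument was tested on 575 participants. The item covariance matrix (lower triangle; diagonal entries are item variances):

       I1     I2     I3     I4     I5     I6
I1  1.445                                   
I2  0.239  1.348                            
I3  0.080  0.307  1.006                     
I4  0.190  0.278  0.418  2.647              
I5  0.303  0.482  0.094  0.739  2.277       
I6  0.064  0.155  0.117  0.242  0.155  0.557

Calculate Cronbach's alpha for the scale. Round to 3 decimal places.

sum of item variances = 1.445 + 1.348 + 1.006 + 2.647 + 2.277 + 0.557 = 9.280
Sum of the distinct covariances = 3.863
Var(T) = 9.280 + 2 × 3.863 = 17.006
α = (k/(k−1))·(1 − sum of item variances/Var(T)) = (6/5)·(1 − 9.280/17.006) = 0.545

Cronbach's alpha = 0.545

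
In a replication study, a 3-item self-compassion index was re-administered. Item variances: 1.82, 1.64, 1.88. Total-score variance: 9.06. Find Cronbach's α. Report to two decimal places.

Cronbach's α = 0.62

sum of item variances = 1.82 + 1.64 + 1.88 = 5.34
α = (k/(k−1))·(1 − sum of item variances/σ²_total) = (3/2)·(1 − 5.34/9.06) = 0.62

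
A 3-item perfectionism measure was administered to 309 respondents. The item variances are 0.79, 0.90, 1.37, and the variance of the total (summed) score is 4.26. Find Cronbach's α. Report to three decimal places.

Σσ²ᵢ = 0.79 + 0.90 + 1.37 = 3.06
α = (k/(k−1))·(1 − Σσ²ᵢ/Var(T)) = (3/2)·(1 − 3.06/4.26) = 0.423

α = 0.423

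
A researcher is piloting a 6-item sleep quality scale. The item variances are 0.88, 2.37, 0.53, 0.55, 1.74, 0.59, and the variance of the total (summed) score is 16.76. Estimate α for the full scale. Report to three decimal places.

ΣVar(i) = 0.88 + 2.37 + 0.53 + 0.55 + 1.74 + 0.59 = 6.66
α = (k/(k−1))·(1 − ΣVar(i)/σ²_T) = (6/5)·(1 − 6.66/16.76) = 0.723

α = 0.723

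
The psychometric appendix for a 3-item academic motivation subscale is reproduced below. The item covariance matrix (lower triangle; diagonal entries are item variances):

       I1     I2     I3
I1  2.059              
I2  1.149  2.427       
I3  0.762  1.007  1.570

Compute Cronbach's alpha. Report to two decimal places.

α = 0.74

Σσᵢ² = 2.059 + 2.427 + 1.570 = 6.056
Σ_{i<j} σ_ij = 2.918
total variance = 6.056 + 2 × 2.918 = 11.892
α = (k/(k−1))·(1 − Σσᵢ²/total variance) = (3/2)·(1 − 6.056/11.892) = 0.74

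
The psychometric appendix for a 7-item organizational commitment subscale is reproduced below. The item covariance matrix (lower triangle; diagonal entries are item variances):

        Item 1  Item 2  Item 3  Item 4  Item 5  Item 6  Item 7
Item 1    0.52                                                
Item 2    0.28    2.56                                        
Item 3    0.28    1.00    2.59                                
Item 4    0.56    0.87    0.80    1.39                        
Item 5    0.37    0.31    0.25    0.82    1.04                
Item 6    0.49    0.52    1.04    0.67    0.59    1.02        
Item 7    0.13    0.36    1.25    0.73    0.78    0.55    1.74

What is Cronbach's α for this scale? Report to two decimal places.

α = 0.82

ΣVar(i) = 0.52 + 2.56 + 2.59 + 1.39 + 1.04 + 1.02 + 1.74 = 10.86
Sum of the distinct covariances = 12.65
σ²_total = 10.86 + 2 × 12.65 = 36.16
α = (k/(k−1))·(1 − ΣVar(i)/σ²_total) = (7/6)·(1 − 10.86/36.16) = 0.82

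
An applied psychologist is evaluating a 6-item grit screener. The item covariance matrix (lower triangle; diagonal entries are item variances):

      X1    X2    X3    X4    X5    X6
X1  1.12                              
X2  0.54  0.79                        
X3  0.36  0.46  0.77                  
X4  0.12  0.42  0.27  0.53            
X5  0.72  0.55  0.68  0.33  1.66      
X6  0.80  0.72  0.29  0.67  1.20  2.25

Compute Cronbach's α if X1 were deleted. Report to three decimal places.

Remaining items: X2, X3, X4, X5, X6 (k = 5).
ΣVar(i) = 0.79 + 0.77 + 0.53 + 1.66 + 2.25 = 6.00
total variance = 6.00 + 2 × 5.59 = 17.18
α (item deleted) = (5/4)·(1 − 6.00/17.18) = 0.813

Cronbach's α = 0.813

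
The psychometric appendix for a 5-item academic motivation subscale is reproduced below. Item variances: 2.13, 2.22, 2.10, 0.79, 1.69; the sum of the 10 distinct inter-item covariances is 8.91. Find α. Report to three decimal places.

α = 0.833

Σσᵢ² = 2.13 + 2.22 + 2.10 + 0.79 + 1.69 = 8.93
Sum of distinct covariances = 8.91
total variance = Σσᵢ² + 2·Σcov = 8.93 + 2 × 8.91 = 26.75
α = (5/4)·(1 − 8.93/26.75) = 0.833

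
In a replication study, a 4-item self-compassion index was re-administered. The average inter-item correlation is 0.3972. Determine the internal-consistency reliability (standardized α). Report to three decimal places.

Standardized α = k·r̄ / (1 + (k−1)·r̄) = 4 × 0.3972 / (1 + 3 × 0.3972)
  = 1.5888 / 2.1916 = 0.725

standardized α = 0.725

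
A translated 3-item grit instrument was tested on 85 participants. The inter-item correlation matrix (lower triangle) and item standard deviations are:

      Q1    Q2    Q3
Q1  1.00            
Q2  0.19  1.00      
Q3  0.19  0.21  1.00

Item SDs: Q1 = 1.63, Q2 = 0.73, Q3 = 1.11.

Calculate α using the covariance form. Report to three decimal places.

Σσ²ᵢ = 1.63² + 0.73² + 1.11² = 4.4219
Covariances σ_ij = r_ij · s_i · s_j:
  σ(Q1,Q2) = 0.19 × 1.63 × 0.73 = 0.2261
  σ(Q1,Q3) = 0.19 × 1.63 × 1.11 = 0.3438
  σ(Q2,Q3) = 0.21 × 0.73 × 1.11 = 0.1702
σ²_T = Σσ²ᵢ + 2·Σσ_ij = 4.4219 + 2 × 0.7401 = 5.9021
α = (3/2)·(1 − 4.4219/5.9021) = 0.376

α = 0.376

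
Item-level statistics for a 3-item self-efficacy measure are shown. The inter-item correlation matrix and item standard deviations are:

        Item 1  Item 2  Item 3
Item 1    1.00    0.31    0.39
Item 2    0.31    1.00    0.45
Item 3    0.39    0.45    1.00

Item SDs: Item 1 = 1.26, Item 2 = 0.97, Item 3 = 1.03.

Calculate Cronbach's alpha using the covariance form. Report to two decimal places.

α = 0.64

Σσ²ᵢ = 1.26² + 0.97² + 1.03² = 3.5894
Covariances σ_ij = r_ij · s_i · s_j:
  σ(Item 1,Item 2) = 0.31 × 1.26 × 0.97 = 0.3789
  σ(Item 1,Item 3) = 0.39 × 1.26 × 1.03 = 0.5061
  σ(Item 2,Item 3) = 0.45 × 0.97 × 1.03 = 0.4496
σ²_T = Σσ²ᵢ + 2·Σσ_ij = 3.5894 + 2 × 1.3346 = 6.2586
α = (3/2)·(1 − 3.5894/6.2586) = 0.64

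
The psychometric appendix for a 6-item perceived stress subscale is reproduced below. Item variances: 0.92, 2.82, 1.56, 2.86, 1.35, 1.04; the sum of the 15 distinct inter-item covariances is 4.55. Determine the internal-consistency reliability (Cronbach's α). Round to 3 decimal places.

α = 0.556

sum of item variances = 0.92 + 2.82 + 1.56 + 2.86 + 1.35 + 1.04 = 10.55
Sum of distinct covariances = 4.55
Var(T) = sum of item variances + 2·Σcov = 10.55 + 2 × 4.55 = 19.65
α = (6/5)·(1 − 10.55/19.65) = 0.556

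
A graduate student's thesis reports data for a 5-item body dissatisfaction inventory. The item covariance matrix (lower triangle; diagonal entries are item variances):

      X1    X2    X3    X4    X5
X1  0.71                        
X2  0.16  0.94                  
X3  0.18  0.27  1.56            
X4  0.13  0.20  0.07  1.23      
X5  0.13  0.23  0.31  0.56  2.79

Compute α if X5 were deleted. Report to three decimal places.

Remaining items: X1, X2, X3, X4 (k = 4).
Σσᵢ² = 0.71 + 0.94 + 1.56 + 1.23 = 4.44
total variance = 4.44 + 2 × 1.01 = 6.46
α (item deleted) = (4/3)·(1 − 4.44/6.46) = 0.417

α = 0.417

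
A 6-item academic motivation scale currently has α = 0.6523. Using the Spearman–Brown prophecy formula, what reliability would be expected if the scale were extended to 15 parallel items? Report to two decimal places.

Length factor m = 15/6 = 2.5000
α' = m·α / (1 + (m−1)·α)
   = 15/6 × 0.6523 / (1 + (15/6 − 1) × 0.6523)
   = 1.6307 / 1.9785 = 0.82

predicted reliability = 0.82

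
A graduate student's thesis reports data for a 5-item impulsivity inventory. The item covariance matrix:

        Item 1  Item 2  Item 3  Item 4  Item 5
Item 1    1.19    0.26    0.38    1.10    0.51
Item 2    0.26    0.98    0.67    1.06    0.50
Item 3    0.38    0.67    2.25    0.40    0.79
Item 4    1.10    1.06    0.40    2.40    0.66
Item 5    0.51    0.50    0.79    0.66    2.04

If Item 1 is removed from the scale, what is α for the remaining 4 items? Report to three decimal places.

Remaining items: Item 2, Item 3, Item 4, Item 5 (k = 4).
ΣVar(i) = 0.98 + 2.25 + 2.40 + 2.04 = 7.67
σ²_total = 7.67 + 2 × 4.08 = 15.83
α (item deleted) = (4/3)·(1 − 7.67/15.83) = 0.687

α = 0.687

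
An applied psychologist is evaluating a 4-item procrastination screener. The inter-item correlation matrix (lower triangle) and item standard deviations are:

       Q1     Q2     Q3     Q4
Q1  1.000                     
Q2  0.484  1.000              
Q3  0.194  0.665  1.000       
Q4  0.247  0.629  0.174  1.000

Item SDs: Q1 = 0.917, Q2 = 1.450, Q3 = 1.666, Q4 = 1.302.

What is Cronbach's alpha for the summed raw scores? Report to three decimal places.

α = 0.724

Σσ²ᵢ = 0.917² + 1.450² + 1.666² + 1.302² = 7.4141
Covariances σ_ij = r_ij · s_i · s_j:
  σ(Q1,Q2) = 0.484 × 0.917 × 1.450 = 0.6436
  σ(Q1,Q3) = 0.194 × 0.917 × 1.666 = 0.2964
  σ(Q1,Q4) = 0.247 × 0.917 × 1.302 = 0.2949
  σ(Q2,Q3) = 0.665 × 1.450 × 1.666 = 1.6064
  σ(Q2,Q4) = 0.629 × 1.450 × 1.302 = 1.1875
  σ(Q3,Q4) = 0.174 × 1.666 × 1.302 = 0.3774
σ²_T = Σσ²ᵢ + 2·Σσ_ij = 7.4141 + 2 × 4.4062 = 16.2265
α = (4/3)·(1 − 7.4141/16.2265) = 0.724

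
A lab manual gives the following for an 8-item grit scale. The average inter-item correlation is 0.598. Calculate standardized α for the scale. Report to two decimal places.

α = 0.92

Standardized α = k·r̄ / (1 + (k−1)·r̄) = 8 × 0.598 / (1 + 7 × 0.598)
  = 4.7840 / 5.1860 = 0.92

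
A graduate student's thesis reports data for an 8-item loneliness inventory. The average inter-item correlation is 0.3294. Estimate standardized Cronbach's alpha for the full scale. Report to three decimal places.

α = 0.797

Standardized α = k·r̄ / (1 + (k−1)·r̄) = 8 × 0.3294 / (1 + 7 × 0.3294)
  = 2.6352 / 3.3058 = 0.797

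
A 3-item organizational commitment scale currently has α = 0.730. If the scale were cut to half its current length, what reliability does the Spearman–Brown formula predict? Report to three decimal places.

predicted reliability = 0.575

Length factor m = 1/2
α' = m·α / (1 − (1−m)·α)
   = 1/2 × 0.730 / (1 − (1 − 1/2) × 0.730)
   = 0.3650 / 0.6350 = 0.575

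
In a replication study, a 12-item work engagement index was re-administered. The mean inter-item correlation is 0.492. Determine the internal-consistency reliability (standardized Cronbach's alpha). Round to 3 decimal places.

Standardized α = k·r̄ / (1 + (k−1)·r̄) = 12 × 0.492 / (1 + 11 × 0.492)
  = 5.9040 / 6.4120 = 0.921

α = 0.921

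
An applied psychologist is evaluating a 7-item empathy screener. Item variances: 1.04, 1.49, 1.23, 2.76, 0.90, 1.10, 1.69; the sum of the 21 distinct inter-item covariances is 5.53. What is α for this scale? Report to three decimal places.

ΣVar(i) = 1.04 + 1.49 + 1.23 + 2.76 + 0.90 + 1.10 + 1.69 = 10.21
Sum of distinct covariances = 5.53
Var(T) = ΣVar(i) + 2·Σcov = 10.21 + 2 × 5.53 = 21.27
α = (7/6)·(1 − 10.21/21.27) = 0.607

α = 0.607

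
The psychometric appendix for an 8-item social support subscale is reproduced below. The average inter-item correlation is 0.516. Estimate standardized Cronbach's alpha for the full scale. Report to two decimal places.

standardized Cronbach's alpha = 0.90

Standardized α = k·r̄ / (1 + (k−1)·r̄) = 8 × 0.516 / (1 + 7 × 0.516)
  = 4.1280 / 4.6120 = 0.90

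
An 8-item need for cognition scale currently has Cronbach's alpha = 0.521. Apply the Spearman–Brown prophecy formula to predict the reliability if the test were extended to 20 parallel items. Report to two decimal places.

Length factor m = 20/8 = 2.5000
α' = m·α / (1 + (m−1)·α)
   = 20/8 × 0.521 / (1 + (20/8 − 1) × 0.521)
   = 1.3025 / 1.7815 = 0.73

predicted reliability = 0.73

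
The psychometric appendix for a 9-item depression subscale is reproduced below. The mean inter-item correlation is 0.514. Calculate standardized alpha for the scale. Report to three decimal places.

α = 0.905

Standardized α = k·r̄ / (1 + (k−1)·r̄) = 9 × 0.514 / (1 + 8 × 0.514)
  = 4.6260 / 5.1120 = 0.905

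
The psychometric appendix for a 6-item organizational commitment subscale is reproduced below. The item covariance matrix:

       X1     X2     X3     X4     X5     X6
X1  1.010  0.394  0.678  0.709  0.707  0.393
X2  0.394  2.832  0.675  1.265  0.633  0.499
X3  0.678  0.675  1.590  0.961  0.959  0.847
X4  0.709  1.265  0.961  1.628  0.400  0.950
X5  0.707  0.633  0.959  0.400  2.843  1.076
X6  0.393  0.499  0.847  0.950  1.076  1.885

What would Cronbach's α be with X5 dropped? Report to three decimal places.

Cronbach's α = 0.778

Remaining items: X1, X2, X3, X4, X6 (k = 5).
Σσ²ᵢ = 1.010 + 2.832 + 1.590 + 1.628 + 1.885 = 8.945
total variance = 8.945 + 2 × 7.371 = 23.687
α (item deleted) = (5/4)·(1 − 8.945/23.687) = 0.778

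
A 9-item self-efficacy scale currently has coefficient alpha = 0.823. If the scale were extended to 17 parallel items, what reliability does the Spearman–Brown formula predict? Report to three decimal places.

Length factor m = 17/9 = 1.8889
α' = m·α / (1 + (m−1)·α)
   = 17/9 × 0.823 / (1 + (17/9 − 1) × 0.823)
   = 1.5546 / 1.7316 = 0.898

predicted reliability = 0.898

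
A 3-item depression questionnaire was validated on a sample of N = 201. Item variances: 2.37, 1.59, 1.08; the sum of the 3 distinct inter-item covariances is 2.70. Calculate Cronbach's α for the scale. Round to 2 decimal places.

Σσ²ᵢ = 2.37 + 1.59 + 1.08 = 5.04
Sum of distinct covariances = 2.70
σ²_total = Σσ²ᵢ + 2·Σcov = 5.04 + 2 × 2.70 = 10.44
α = (3/2)·(1 − 5.04/10.44) = 0.78

α = 0.78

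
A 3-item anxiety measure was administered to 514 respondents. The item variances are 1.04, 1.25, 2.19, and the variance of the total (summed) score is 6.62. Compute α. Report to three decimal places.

Σσᵢ² = 1.04 + 1.25 + 2.19 = 4.48
α = (k/(k−1))·(1 − Σσᵢ²/total variance) = (3/2)·(1 − 4.48/6.62) = 0.485

α = 0.485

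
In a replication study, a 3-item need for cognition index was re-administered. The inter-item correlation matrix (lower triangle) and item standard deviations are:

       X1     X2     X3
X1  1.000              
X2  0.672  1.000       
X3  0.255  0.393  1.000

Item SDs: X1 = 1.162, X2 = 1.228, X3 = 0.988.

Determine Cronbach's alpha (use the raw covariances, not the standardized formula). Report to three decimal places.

Cronbach's alpha = 0.711

Σσ²ᵢ = 1.162² + 1.228² + 0.988² = 3.8344
Covariances σ_ij = r_ij · s_i · s_j:
  σ(X1,X2) = 0.672 × 1.162 × 1.228 = 0.9589
  σ(X1,X3) = 0.255 × 1.162 × 0.988 = 0.2928
  σ(X2,X3) = 0.393 × 1.228 × 0.988 = 0.4768
σ²_T = Σσ²ᵢ + 2·Σσ_ij = 3.8344 + 2 × 1.7285 = 7.2914
α = (3/2)·(1 − 3.8344/7.2914) = 0.711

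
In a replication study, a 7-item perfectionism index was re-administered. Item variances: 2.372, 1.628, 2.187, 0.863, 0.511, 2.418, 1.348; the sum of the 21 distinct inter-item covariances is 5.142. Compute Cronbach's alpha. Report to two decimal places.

Cronbach's alpha = 0.56

Σσᵢ² = 2.372 + 1.628 + 2.187 + 0.863 + 0.511 + 2.418 + 1.348 = 11.327
Sum of distinct covariances = 5.142
σ²_total = Σσᵢ² + 2·Σcov = 11.327 + 2 × 5.142 = 21.611
α = (7/6)·(1 − 11.327/21.611) = 0.56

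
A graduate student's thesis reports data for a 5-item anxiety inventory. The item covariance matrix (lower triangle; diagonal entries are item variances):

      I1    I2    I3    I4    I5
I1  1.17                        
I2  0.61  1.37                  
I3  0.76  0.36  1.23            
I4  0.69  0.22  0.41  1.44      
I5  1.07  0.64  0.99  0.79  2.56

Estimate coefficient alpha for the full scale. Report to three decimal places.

Σσ²ᵢ = 1.17 + 1.37 + 1.23 + 1.44 + 2.56 = 7.77
Sum of off-diagonal covariances = 6.54
σ²_total = 7.77 + 2 × 6.54 = 20.85
α = (k/(k−1))·(1 − Σσ²ᵢ/σ²_total) = (5/4)·(1 − 7.77/20.85) = 0.784

α = 0.784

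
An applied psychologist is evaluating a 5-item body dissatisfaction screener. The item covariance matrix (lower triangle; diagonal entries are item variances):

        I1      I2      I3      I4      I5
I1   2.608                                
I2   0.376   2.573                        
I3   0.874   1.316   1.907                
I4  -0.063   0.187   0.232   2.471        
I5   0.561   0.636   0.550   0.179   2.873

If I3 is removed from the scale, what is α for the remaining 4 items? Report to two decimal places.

Remaining items: I1, I2, I4, I5 (k = 4).
ΣVar(i) = 2.608 + 2.573 + 2.471 + 2.873 = 10.525
σ²_T = 10.525 + 2 × 1.876 = 14.277
α (item deleted) = (4/3)·(1 − 10.525/14.277) = 0.35

α = 0.35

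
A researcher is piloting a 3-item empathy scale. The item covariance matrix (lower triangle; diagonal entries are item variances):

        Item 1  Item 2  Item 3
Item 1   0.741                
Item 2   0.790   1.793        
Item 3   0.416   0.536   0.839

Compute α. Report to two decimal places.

sum of item variances = 0.741 + 1.793 + 0.839 = 3.373
Σ_{i<j} σ_ij = 1.742
σ²_total = 3.373 + 2 × 1.742 = 6.857
α = (k/(k−1))·(1 − sum of item variances/σ²_total) = (3/2)·(1 − 3.373/6.857) = 0.76

α = 0.76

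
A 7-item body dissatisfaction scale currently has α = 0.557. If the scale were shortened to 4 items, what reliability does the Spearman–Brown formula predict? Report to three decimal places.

predicted reliability = 0.418

Length factor m = 4/7 = 0.5714
α' = m·α / (1 − (1−m)·α)
   = 4/7 × 0.557 / (1 − (1 − 4/7) × 0.557)
   = 0.3183 / 0.7613 = 0.418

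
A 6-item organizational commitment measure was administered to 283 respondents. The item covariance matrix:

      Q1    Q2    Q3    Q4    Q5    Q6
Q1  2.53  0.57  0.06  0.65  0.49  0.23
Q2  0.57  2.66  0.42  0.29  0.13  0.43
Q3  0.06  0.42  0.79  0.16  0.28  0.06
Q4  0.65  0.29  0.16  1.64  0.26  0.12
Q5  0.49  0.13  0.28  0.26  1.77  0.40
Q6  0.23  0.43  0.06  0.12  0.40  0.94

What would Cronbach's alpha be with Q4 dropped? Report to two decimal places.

Remaining items: Q1, Q2, Q3, Q5, Q6 (k = 5).
Σσ²ᵢ = 2.53 + 2.66 + 0.79 + 1.77 + 0.94 = 8.69
σ²_T = 8.69 + 2 × 3.07 = 14.83
α (item deleted) = (5/4)·(1 − 8.69/14.83) = 0.52

α = 0.52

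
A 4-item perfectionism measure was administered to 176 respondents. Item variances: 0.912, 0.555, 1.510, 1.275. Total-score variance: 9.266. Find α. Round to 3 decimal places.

Σσ²ᵢ = 0.912 + 0.555 + 1.510 + 1.275 = 4.252
α = (k/(k−1))·(1 − Σσ²ᵢ/Var(T)) = (4/3)·(1 − 4.252/9.266) = 0.721

α = 0.721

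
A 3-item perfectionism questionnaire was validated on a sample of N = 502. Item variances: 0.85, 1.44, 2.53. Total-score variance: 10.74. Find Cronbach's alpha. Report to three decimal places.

sum of item variances = 0.85 + 1.44 + 2.53 = 4.82
α = (k/(k−1))·(1 − sum of item variances/σ²_total) = (3/2)·(1 − 4.82/10.74) = 0.827

α = 0.827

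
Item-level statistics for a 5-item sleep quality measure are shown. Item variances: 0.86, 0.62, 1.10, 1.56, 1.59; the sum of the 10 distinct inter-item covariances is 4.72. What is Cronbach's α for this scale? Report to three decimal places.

sum of item variances = 0.86 + 0.62 + 1.10 + 1.56 + 1.59 = 5.73
Sum of distinct covariances = 4.72
σ²_T = sum of item variances + 2·Σcov = 5.73 + 2 × 4.72 = 15.17
α = (5/4)·(1 − 5.73/15.17) = 0.778

Cronbach's α = 0.778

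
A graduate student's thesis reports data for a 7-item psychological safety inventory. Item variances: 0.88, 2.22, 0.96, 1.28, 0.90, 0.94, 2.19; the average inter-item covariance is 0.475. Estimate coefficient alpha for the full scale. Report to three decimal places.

coefficient alpha = 0.794

ΣVar(i) = 0.88 + 2.22 + 0.96 + 1.28 + 0.90 + 0.94 + 2.19 = 9.37
Sum of the 21 distinct covariances = 21 × 0.475 = 9.975
σ²_total = ΣVar(i) + 2·Σcov = 9.37 + 2 × 9.975 = 29.320
α = (7/6)·(1 − 9.37/29.320) = 0.794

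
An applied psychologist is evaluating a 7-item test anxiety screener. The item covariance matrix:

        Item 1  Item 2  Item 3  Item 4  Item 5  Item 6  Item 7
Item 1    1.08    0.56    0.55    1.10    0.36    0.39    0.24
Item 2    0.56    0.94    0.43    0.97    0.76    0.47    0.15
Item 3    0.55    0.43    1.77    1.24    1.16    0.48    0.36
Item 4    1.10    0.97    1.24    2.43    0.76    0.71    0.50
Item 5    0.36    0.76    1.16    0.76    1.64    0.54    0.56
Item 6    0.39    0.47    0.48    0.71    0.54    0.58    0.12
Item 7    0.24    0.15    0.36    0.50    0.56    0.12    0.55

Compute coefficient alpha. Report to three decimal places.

sum of item variances = 1.08 + 0.94 + 1.77 + 2.43 + 1.64 + 0.58 + 0.55 = 8.99
Sum of off-diagonal covariances = 12.41
total variance = 8.99 + 2 × 12.41 = 33.81
α = (k/(k−1))·(1 − sum of item variances/total variance) = (7/6)·(1 − 8.99/33.81) = 0.856

coefficient alpha = 0.856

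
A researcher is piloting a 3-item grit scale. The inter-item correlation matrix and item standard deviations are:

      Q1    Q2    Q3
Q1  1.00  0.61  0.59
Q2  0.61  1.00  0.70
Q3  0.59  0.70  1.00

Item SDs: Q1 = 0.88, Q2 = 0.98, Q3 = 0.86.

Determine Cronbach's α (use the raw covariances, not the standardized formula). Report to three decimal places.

Cronbach's α = 0.837

Σσ²ᵢ = 0.88² + 0.98² + 0.86² = 2.4744
Covariances σ_ij = r_ij · s_i · s_j:
  σ(Q1,Q2) = 0.61 × 0.88 × 0.98 = 0.5261
  σ(Q1,Q3) = 0.59 × 0.88 × 0.86 = 0.4465
  σ(Q2,Q3) = 0.70 × 0.98 × 0.86 = 0.5900
σ²_T = Σσ²ᵢ + 2·Σσ_ij = 2.4744 + 2 × 1.5626 = 5.5996
α = (3/2)·(1 − 2.4744/5.5996) = 0.837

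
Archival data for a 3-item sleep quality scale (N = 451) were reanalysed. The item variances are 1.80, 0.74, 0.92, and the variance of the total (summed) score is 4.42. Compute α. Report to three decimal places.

α = 0.326

ΣVar(i) = 1.80 + 0.74 + 0.92 = 3.46
α = (k/(k−1))·(1 − ΣVar(i)/Var(T)) = (3/2)·(1 − 3.46/4.42) = 0.326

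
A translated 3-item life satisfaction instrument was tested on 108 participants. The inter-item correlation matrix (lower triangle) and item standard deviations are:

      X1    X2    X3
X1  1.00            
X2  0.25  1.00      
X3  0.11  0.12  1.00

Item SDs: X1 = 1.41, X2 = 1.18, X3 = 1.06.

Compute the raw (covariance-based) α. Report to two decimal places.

Σσ²ᵢ = 1.41² + 1.18² + 1.06² = 4.5041
Covariances σ_ij = r_ij · s_i · s_j:
  σ(X1,X2) = 0.25 × 1.41 × 1.18 = 0.4159
  σ(X1,X3) = 0.11 × 1.41 × 1.06 = 0.1644
  σ(X2,X3) = 0.12 × 1.18 × 1.06 = 0.1501
σ²_T = Σσ²ᵢ + 2·Σσ_ij = 4.5041 + 2 × 0.7304 = 5.9649
α = (3/2)·(1 − 4.5041/5.9649) = 0.37

α = 0.37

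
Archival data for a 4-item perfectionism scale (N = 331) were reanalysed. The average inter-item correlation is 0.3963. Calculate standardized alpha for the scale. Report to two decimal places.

Standardized α = k·r̄ / (1 + (k−1)·r̄) = 4 × 0.3963 / (1 + 3 × 0.3963)
  = 1.5852 / 2.1889 = 0.72

α = 0.72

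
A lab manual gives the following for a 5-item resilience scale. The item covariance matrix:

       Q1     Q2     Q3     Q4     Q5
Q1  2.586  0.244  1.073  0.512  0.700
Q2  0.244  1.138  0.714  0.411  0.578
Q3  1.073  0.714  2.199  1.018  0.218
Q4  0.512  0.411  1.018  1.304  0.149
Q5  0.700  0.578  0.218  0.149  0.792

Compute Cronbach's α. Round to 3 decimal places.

Σσᵢ² = 2.586 + 1.138 + 2.199 + 1.304 + 0.792 = 8.019
Σ_{i<j} σ_ij = 5.617
Var(T) = 8.019 + 2 × 5.617 = 19.253
α = (k/(k−1))·(1 − Σσᵢ²/Var(T)) = (5/4)·(1 − 8.019/19.253) = 0.729

Cronbach's α = 0.729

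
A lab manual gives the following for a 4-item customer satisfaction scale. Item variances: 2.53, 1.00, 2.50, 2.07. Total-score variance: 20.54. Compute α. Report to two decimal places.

α = 0.81

Σσᵢ² = 2.53 + 1.00 + 2.50 + 2.07 = 8.10
α = (k/(k−1))·(1 − Σσᵢ²/σ²_T) = (4/3)·(1 − 8.10/20.54) = 0.81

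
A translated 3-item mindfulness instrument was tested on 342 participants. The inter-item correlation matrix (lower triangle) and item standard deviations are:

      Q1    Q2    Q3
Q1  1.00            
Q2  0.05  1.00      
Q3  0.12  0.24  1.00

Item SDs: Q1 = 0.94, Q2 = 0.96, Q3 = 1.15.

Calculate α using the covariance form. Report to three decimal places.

Σσ²ᵢ = 0.94² + 0.96² + 1.15² = 3.1277
Covariances σ_ij = r_ij · s_i · s_j:
  σ(Q1,Q2) = 0.05 × 0.94 × 0.96 = 0.0451
  σ(Q1,Q3) = 0.12 × 0.94 × 1.15 = 0.1297
  σ(Q2,Q3) = 0.24 × 0.96 × 1.15 = 0.2650
σ²_T = Σσ²ᵢ + 2·Σσ_ij = 3.1277 + 2 × 0.4398 = 4.0073
α = (3/2)·(1 − 3.1277/4.0073) = 0.329

α = 0.329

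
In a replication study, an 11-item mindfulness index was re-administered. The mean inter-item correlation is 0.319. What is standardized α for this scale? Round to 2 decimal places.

Standardized α = k·r̄ / (1 + (k−1)·r̄) = 11 × 0.319 / (1 + 10 × 0.319)
  = 3.5090 / 4.1900 = 0.84

standardized α = 0.84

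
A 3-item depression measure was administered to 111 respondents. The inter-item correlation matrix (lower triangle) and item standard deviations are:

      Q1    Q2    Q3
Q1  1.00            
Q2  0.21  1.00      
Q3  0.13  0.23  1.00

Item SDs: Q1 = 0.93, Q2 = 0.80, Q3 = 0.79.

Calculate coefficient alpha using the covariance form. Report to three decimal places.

α = 0.408

Σσ²ᵢ = 0.93² + 0.80² + 0.79² = 2.1290
Covariances σ_ij = r_ij · s_i · s_j:
  σ(Q1,Q2) = 0.21 × 0.93 × 0.80 = 0.1562
  σ(Q1,Q3) = 0.13 × 0.93 × 0.79 = 0.0955
  σ(Q2,Q3) = 0.23 × 0.80 × 0.79 = 0.1454
σ²_T = Σσ²ᵢ + 2·Σσ_ij = 2.1290 + 2 × 0.3971 = 2.9232
α = (3/2)·(1 − 2.1290/2.9232) = 0.408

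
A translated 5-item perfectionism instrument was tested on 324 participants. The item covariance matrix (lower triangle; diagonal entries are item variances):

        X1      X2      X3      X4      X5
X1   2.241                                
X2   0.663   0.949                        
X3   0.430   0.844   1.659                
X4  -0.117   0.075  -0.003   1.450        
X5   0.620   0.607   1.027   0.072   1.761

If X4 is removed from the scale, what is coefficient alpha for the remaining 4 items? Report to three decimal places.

Remaining items: X1, X2, X3, X5 (k = 4).
sum of item variances = 2.241 + 0.949 + 1.659 + 1.761 = 6.610
σ²_total = 6.610 + 2 × 4.191 = 14.992
α (item deleted) = (4/3)·(1 − 6.610/14.992) = 0.745

coefficient alpha = 0.745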